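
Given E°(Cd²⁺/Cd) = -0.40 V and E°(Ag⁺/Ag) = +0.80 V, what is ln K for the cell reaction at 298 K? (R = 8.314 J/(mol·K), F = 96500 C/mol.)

E°_cell = +0.80 − (-0.40) = 1.20 V, with n = 2 electrons transferred.
At equilibrium E = 0, so the Nernst equation gives ln K = nFE°/RT = (2)(96500)(1.20)/((8.314)(298)) = 93.48.

ln K = 93.5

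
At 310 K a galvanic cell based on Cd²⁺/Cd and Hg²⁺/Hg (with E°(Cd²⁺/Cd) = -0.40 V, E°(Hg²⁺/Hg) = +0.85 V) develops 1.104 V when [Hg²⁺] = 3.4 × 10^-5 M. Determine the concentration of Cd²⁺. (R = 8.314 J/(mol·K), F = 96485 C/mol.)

From the Nernst equation, ln Q = nF(E° − E)/RT = 2×96485×(1.25 − 1.104)/(8.314×310) = 10.931, so Q = 5.59 × 10^4.
With Q = [Cd²⁺]/[Hg²⁺] and the known concentrations, [Cd²⁺] in the numerator gives [Cd²⁺] = 1.9 M.

1.9 M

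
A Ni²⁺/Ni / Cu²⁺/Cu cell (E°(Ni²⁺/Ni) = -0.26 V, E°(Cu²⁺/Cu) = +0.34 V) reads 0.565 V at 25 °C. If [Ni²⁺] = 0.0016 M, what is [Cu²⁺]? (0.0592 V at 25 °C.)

From the Nernst equation, log Q = n(E° − E)/0.0592 = 2(0.60 − 0.565)/0.0592 = 1.182, so Q = 15.2.
With Q = [Ni²⁺]/[Cu²⁺] and the known concentrations, [Cu²⁺] in the denominator gives [Cu²⁺] = 1.1 × 10^-4 M.

1.1 × 10^-4 M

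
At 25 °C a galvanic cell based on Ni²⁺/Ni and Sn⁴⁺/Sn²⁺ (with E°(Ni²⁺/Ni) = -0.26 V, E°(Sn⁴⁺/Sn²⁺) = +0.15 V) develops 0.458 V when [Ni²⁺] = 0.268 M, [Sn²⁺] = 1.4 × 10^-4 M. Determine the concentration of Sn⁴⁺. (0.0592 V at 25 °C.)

0.0016 M

From the Nernst equation, log Q = n(E° − E)/0.0592 = 2(0.41 − 0.458)/0.0592 = -1.622, so Q = 0.0239.
With Q = [Ni²⁺]·[Sn²⁺]/[Sn⁴⁺] and the known concentrations, [Sn⁴⁺] in the denominator gives [Sn⁴⁺] = 0.0016 M.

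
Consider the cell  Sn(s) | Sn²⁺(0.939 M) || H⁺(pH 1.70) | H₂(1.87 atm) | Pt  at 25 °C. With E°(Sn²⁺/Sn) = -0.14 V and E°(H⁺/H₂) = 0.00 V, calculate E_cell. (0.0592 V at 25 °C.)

0.032 V

The hydrogen couple is the cathode, so E°_cell = 0.14 V; n = 2.
[H⁺] = 10^(−1.70) = 0.020 M, and Q = [Sn²⁺]·P(H₂) / [H⁺]^2 = 4410.
E = E° − (0.0592/2) log Q = 0.14 − (0.0592/2)(3.645) = 0.032 V.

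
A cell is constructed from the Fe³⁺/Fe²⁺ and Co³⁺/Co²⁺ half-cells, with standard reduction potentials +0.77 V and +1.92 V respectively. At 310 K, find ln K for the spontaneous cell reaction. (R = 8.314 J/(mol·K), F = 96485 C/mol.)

ln K = 43.1

E°_cell = +1.92 − (+0.77) = 1.15 V, with n = 1 electron transferred.
At equilibrium E = 0, so the Nernst equation gives ln K = nFE°/RT = (1)(96485)(1.15)/((8.314)(310)) = 43.05.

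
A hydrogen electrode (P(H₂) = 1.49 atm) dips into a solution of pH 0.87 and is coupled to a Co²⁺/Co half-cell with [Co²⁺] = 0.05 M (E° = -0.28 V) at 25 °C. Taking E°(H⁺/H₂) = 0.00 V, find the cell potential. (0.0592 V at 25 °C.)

The hydrogen couple is the cathode, so E°_cell = 0.28 V; n = 2.
[H⁺] = 10^(−0.87) = 0.13 M, and Q = [Co²⁺]·P(H₂) / [H⁺]^2 = 4.09.
E = E° − (0.0592/2) log Q = 0.28 − (0.0592/2)(0.612) = 0.262 V.

0.26 V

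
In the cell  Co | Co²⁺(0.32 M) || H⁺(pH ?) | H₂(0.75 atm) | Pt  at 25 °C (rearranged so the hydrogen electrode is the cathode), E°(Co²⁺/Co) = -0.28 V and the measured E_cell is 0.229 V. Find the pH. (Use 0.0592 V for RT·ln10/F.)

pH = 1.17

E°_cell = 0.28 V and n = 2.
log Q = n(E° − E)/0.0592 = 2×(0.28 − 0.229)/0.0592 = 1.723.
With Q = [Co²⁺]·P(H₂) / [H⁺]^2, solving for [H⁺] gives log[H⁺] = -1.171, so pH = 1.17.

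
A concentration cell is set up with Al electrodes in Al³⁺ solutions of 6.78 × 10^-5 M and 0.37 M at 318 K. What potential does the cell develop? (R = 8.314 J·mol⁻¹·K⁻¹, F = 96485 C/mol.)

Both half-cells are Al³⁺/Al, so E°_cell = 0. The concentrated side is the cathode; the cell reaction moves Al³⁺ from high to low concentration with n = 3.
Q = [Al³⁺]_dilute/[Al³⁺]_conc = 6.78 × 10^-5/0.37 = 1.83 × 10^-4.
E = 0 − (RT/nF) ln Q = −((8.314×318)/(3×96485))(-8.605) = 0.0786 V.

0.079 V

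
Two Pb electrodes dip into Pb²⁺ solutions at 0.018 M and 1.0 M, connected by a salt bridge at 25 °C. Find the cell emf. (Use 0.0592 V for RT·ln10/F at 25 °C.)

0.052 V

Both half-cells are Pb²⁺/Pb, so E°_cell = 0. The concentrated side is the cathode; the cell reaction moves Pb²⁺ from high to low concentration with n = 2.
Q = [Pb²⁺]_dilute/[Pb²⁺]_conc = 0.018/1.0 = 0.0180.
E = 0 − (0.0592/2) log Q = −(0.0592/2)(-1.745) = 0.0517 V.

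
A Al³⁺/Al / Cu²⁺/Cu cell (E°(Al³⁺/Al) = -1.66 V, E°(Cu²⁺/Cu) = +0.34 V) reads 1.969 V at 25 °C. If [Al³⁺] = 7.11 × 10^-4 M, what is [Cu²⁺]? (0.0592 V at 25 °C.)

7.1 × 10^-4 M

From the Nernst equation, log Q = n(E° − E)/0.0592 = 6(2.00 − 1.969)/0.0592 = 3.142, so Q = 1390.
With Q = [Al³⁺]^2/[Cu²⁺]^3 and the known concentrations, [Cu²⁺]^3 in the denominator gives [Cu²⁺] = 7.1 × 10^-4 M.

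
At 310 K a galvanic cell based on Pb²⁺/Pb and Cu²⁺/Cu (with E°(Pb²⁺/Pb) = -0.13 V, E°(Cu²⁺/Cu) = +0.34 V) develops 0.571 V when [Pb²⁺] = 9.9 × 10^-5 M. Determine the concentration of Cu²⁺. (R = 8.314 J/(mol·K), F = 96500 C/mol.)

0.19 M

From the Nernst equation, ln Q = nF(E° − E)/RT = 2×96500×(0.47 − 0.571)/(8.314×310) = -7.563, so Q = 5.19 × 10^-4.
With Q = [Pb²⁺]/[Cu²⁺] and the known concentrations, [Cu²⁺] in the denominator gives [Cu²⁺] = 0.19 M.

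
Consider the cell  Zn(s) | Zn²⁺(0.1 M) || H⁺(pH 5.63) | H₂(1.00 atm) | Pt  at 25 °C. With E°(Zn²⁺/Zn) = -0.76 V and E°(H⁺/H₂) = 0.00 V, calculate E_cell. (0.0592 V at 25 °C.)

0.46 V

The hydrogen couple is the cathode, so E°_cell = 0.76 V; n = 2.
[H⁺] = 10^(−5.63) = 2.3 × 10^-6 M, and Q = [Zn²⁺]·P(H₂) / [H⁺]^2 = 1.82 × 10^10.
E = E° − (0.0592/2) log Q = 0.76 − (0.0592/2)(10.260) = 0.456 V.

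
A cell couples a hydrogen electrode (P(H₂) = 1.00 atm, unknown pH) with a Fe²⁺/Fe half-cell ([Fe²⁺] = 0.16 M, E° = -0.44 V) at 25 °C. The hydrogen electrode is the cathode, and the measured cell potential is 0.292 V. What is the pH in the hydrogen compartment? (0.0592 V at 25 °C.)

E°_cell = 0.44 V and n = 2.
log Q = n(E° − E)/0.0592 = 2×(0.44 − 0.292)/0.0592 = 5.000.
With Q = [Fe²⁺]·P(H₂) / [H⁺]^2, solving for [H⁺] gives log[H⁺] = -2.898, so pH = 2.90.

pH = 2.90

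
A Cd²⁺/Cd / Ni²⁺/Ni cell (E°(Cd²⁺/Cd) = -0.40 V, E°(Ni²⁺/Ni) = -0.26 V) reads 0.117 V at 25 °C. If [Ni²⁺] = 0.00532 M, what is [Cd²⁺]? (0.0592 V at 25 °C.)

From the Nernst equation, log Q = n(E° − E)/0.0592 = 2(0.14 − 0.117)/0.0592 = 0.777, so Q = 5.98.
With Q = [Cd²⁺]/[Ni²⁺] and the known concentrations, [Cd²⁺] in the numerator gives [Cd²⁺] = 0.032 M.

0.032 M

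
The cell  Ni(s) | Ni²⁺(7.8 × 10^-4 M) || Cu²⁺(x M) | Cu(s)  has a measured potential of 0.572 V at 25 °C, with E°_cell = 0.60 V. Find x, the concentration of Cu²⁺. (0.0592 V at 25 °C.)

8.8 × 10^-5 M

From the Nernst equation, log Q = n(E° − E)/0.0592 = 2(0.60 − 0.572)/0.0592 = 0.946, so Q = 8.83.
With Q = [Ni²⁺]/[Cu²⁺] and the known concentrations, [Cu²⁺] in the denominator gives [Cu²⁺] = 8.8 × 10^-5 M.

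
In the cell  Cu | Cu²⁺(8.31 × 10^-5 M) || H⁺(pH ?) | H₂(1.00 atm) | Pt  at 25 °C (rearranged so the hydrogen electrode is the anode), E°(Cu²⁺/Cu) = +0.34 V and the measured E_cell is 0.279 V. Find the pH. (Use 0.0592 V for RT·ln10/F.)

E°_cell = 0.34 V and n = 2.
log Q = n(E° − E)/0.0592 = 2×(0.34 − 0.279)/0.0592 = 2.061.
With Q = [H⁺]^2 / ([Cu²⁺]·P(H₂)), solving for [H⁺] gives log[H⁺] = -1.010, so pH = 1.01.

pH = 1.01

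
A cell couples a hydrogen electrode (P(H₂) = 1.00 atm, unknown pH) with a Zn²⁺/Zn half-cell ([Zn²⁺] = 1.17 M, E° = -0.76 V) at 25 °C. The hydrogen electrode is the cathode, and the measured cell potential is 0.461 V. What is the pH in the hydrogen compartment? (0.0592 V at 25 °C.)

E°_cell = 0.76 V and n = 2.
log Q = n(E° − E)/0.0592 = 2×(0.76 − 0.461)/0.0592 = 10.101.
With Q = [Zn²⁺]·P(H₂) / [H⁺]^2, solving for [H⁺] gives log[H⁺] = -5.017, so pH = 5.02.

pH = 5.02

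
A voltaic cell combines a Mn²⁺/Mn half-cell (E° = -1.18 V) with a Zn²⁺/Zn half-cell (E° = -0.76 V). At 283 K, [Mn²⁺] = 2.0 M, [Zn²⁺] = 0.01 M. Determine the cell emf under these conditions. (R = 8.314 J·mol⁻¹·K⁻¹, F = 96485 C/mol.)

The Zn²⁺/Zn couple has the higher reduction potential and acts as the cathode, so E°_cell = -0.76 − (-1.18) = 0.42 V.
Balancing electrons gives n = 2; the reaction quotient is Q = [Mn²⁺]/[Zn²⁺] = 200.
E = E° − (RT/nF) ln Q = 0.42 − (8.314×283)/(2×96485) × (5.298) = 0.420 − 0.065 = 0.355 V.

0.355 V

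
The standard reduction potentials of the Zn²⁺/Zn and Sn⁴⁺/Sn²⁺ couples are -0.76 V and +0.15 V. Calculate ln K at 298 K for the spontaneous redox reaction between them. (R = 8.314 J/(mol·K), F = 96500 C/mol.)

ln K = 70.9

E°_cell = +0.15 − (-0.76) = 0.91 V, with n = 2 electrons transferred.
At equilibrium E = 0, so the Nernst equation gives ln K = nFE°/RT = (2)(96500)(0.91)/((8.314)(298)) = 70.89.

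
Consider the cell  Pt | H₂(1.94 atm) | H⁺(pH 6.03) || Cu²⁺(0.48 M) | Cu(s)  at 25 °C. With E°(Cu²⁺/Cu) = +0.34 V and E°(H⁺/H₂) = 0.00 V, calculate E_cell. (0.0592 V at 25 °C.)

0.70 V

The Cu²⁺/Cu couple is the cathode, so E°_cell = 0.34 V; n = 2.
[H⁺] = 10^(−6.03) = 9.3 × 10^-7 M, and Q = [H⁺]^2 / ([Cu²⁺]·P(H₂)) = 9.35 × 10^-13.
E = E° − (0.0592/2) log Q = 0.34 − (0.0592/2)(-12.029) = 0.696 V.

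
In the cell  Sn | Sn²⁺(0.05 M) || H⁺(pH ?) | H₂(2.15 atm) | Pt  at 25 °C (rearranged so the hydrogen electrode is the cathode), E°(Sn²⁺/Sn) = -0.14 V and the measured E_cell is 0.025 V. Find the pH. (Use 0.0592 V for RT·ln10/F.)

pH = 2.43

E°_cell = 0.14 V and n = 2.
log Q = n(E° − E)/0.0592 = 2×(0.14 − 0.025)/0.0592 = 3.885.
With Q = [Sn²⁺]·P(H₂) / [H⁺]^2, solving for [H⁺] gives log[H⁺] = -2.427, so pH = 2.43.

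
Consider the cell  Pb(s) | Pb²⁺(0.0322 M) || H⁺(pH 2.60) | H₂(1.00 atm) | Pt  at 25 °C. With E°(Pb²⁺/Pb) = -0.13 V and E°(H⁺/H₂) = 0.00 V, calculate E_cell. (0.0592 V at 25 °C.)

0.020 V

The hydrogen couple is the cathode, so E°_cell = 0.13 V; n = 2.
[H⁺] = 10^(−2.60) = 0.0025 M, and Q = [Pb²⁺]·P(H₂) / [H⁺]^2 = 5100.
E = E° − (0.0592/2) log Q = 0.13 − (0.0592/2)(3.708) = 0.020 V.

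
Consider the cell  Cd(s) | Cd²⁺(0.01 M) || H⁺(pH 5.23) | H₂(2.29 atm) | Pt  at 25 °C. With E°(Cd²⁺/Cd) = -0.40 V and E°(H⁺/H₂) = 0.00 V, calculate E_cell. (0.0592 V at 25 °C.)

The hydrogen couple is the cathode, so E°_cell = 0.40 V; n = 2.
[H⁺] = 10^(−5.23) = 5.9 × 10^-6 M, and Q = [Cd²⁺]·P(H₂) / [H⁺]^2 = 6.6 × 10^8.
E = E° − (0.0592/2) log Q = 0.40 − (0.0592/2)(8.820) = 0.139 V.

0.14 V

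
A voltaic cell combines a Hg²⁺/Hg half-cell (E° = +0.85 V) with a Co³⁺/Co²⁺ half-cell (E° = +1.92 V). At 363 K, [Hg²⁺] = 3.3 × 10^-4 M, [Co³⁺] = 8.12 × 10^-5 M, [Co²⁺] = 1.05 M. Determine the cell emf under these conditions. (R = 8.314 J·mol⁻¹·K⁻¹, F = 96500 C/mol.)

0.899 V

The Co³⁺/Co²⁺ couple has the higher reduction potential and acts as the cathode, so E°_cell = +1.92 − (+0.85) = 1.07 V.
Balancing electrons gives n = 2; the reaction quotient is Q = [Hg²⁺]·[Co²⁺]^2/[Co³⁺]^2 = 5.52 × 10^4.
E = E° − (RT/nF) ln Q = 1.07 − (8.314×363)/(2×96500) × (10.918) = 1.070 − 0.171 = 0.899 V.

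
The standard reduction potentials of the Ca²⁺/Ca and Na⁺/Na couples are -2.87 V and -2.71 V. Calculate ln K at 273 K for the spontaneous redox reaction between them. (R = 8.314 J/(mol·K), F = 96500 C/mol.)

E°_cell = -2.71 − (-2.87) = 0.16 V, with n = 2 electrons transferred.
At equilibrium E = 0, so the Nernst equation gives ln K = nFE°/RT = (2)(96500)(0.16)/((8.314)(273)) = 13.61.

ln K = 13.6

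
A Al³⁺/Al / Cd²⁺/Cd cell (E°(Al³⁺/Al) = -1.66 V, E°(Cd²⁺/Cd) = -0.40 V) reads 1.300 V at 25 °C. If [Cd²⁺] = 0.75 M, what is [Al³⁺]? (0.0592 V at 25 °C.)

0.0061 M

From the Nernst equation, log Q = n(E° − E)/0.0592 = 6(1.26 − 1.300)/0.0592 = -4.054, so Q = 8.83 × 10^-5.
With Q = [Al³⁺]^2/[Cd²⁺]^3 and the known concentrations, [Al³⁺]^2 in the numerator gives [Al³⁺] = 0.0061 M.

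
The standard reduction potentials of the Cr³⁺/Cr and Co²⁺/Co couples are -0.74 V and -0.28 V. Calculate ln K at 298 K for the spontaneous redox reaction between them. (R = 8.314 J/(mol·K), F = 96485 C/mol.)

ln K = 107.5

E°_cell = -0.28 − (-0.74) = 0.46 V, with n = 6 electrons transferred.
At equilibrium E = 0, so the Nernst equation gives ln K = nFE°/RT = (6)(96485)(0.46)/((8.314)(298)) = 107.48.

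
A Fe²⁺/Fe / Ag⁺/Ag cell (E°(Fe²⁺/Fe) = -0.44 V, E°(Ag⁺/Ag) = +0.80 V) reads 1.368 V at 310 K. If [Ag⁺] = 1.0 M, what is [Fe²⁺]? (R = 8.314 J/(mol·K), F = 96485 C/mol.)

6.9 × 10^-5 M

From the Nernst equation, ln Q = nF(E° − E)/RT = 2×96485×(1.24 − 1.368)/(8.314×310) = -9.584, so Q = 6.88 × 10^-5.
With Q = [Fe²⁺]/[Ag⁺]^2 and the known concentrations, [Fe²⁺] in the numerator gives [Fe²⁺] = 6.9 × 10^-5 M.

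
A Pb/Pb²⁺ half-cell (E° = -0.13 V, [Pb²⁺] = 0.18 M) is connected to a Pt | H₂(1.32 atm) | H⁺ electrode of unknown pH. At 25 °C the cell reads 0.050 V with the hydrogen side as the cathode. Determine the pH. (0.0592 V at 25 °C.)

E°_cell = 0.13 V and n = 2.
log Q = n(E° − E)/0.0592 = 2×(0.13 − 0.050)/0.0592 = 2.703.
With Q = [Pb²⁺]·P(H₂) / [H⁺]^2, solving for [H⁺] gives log[H⁺] = -1.663, so pH = 1.66.

pH = 1.66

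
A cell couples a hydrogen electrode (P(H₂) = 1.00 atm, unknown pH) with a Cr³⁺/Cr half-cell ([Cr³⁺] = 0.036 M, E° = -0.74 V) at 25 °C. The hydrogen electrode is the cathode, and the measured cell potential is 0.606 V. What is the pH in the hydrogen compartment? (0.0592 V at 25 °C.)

E°_cell = 0.74 V and n = 6.
log Q = n(E° − E)/0.0592 = 6×(0.74 − 0.606)/0.0592 = 13.581.
With Q = [Cr³⁺]^2·P(H₂)^3 / [H⁺]^6, solving for [H⁺] gives log[H⁺] = -2.745, so pH = 2.74.

pH = 2.74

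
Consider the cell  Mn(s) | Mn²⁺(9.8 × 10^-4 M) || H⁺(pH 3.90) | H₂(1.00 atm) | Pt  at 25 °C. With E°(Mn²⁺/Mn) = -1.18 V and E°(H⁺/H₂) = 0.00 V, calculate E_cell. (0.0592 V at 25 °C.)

1.04 V

The hydrogen couple is the cathode, so E°_cell = 1.18 V; n = 2.
[H⁺] = 10^(−3.90) = 1.3 × 10^-4 M, and Q = [Mn²⁺]·P(H₂) / [H⁺]^2 = 6.18 × 10^4.
E = E° − (0.0592/2) log Q = 1.18 − (0.0592/2)(4.791) = 1.038 V.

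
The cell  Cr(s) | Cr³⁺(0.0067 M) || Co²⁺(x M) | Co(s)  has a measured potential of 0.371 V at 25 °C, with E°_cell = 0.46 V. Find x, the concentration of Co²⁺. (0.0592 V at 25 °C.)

3.5 × 10^-5 M

From the Nernst equation, log Q = n(E° − E)/0.0592 = 6(0.46 − 0.371)/0.0592 = 9.020, so Q = 1.05 × 10^9.
With Q = [Cr³⁺]^2/[Co²⁺]^3 and the known concentrations, [Co²⁺]^3 in the denominator gives [Co²⁺] = 3.5 × 10^-5 M.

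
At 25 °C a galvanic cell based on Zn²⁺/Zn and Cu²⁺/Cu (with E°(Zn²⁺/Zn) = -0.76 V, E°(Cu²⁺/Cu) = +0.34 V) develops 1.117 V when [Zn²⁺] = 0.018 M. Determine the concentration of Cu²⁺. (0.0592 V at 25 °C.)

From the Nernst equation, log Q = n(E° − E)/0.0592 = 2(1.10 − 1.117)/0.0592 = -0.574, so Q = 0.266.
With Q = [Zn²⁺]/[Cu²⁺] and the known concentrations, [Cu²⁺] in the denominator gives [Cu²⁺] = 0.068 M.

0.068 M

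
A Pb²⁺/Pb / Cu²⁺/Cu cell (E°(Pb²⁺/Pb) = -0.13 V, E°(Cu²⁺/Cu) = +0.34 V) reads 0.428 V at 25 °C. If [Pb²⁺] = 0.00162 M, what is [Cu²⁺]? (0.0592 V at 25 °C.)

6.2 × 10^-5 M

From the Nernst equation, log Q = n(E° − E)/0.0592 = 2(0.47 − 0.428)/0.0592 = 1.419, so Q = 26.2.
With Q = [Pb²⁺]/[Cu²⁺] and the known concentrations, [Cu²⁺] in the denominator gives [Cu²⁺] = 6.2 × 10^-5 M.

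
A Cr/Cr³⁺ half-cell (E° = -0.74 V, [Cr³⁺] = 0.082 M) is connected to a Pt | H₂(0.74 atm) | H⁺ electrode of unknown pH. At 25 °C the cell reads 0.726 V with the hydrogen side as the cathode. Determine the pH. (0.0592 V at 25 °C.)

pH = 0.66

E°_cell = 0.74 V and n = 6.
log Q = n(E° − E)/0.0592 = 6×(0.74 − 0.726)/0.0592 = 1.419.
With Q = [Cr³⁺]^2·P(H₂)^3 / [H⁺]^6, solving for [H⁺] gives log[H⁺] = -0.664, so pH = 0.66.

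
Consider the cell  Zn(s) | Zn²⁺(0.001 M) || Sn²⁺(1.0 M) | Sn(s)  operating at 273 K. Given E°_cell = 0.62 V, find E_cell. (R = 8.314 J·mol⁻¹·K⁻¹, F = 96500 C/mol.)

0.701 V

Balancing electrons gives n = 2; the reaction quotient is Q = [Zn²⁺]/[Sn²⁺] = 0.00100.
E = E° − (RT/nF) ln Q = 0.62 − (8.314×273)/(2×96500) × (-6.908) = 0.620 + 0.081 = 0.701 V.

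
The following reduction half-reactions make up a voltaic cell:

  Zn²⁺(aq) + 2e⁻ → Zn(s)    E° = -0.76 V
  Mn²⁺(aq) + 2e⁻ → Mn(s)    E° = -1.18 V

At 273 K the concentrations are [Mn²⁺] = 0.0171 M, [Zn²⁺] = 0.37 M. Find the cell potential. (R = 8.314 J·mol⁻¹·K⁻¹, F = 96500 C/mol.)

0.456 V

The Zn²⁺/Zn couple has the higher reduction potential and acts as the cathode, so E°_cell = -0.76 − (-1.18) = 0.42 V.
Balancing electrons gives n = 2; the reaction quotient is Q = [Mn²⁺]/[Zn²⁺] = 0.0462.
E = E° − (RT/nF) ln Q = 0.42 − (8.314×273)/(2×96500) × (-3.074) = 0.420 + 0.036 = 0.456 V.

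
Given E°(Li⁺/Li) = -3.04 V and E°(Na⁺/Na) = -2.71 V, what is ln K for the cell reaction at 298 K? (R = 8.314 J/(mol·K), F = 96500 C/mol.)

E°_cell = -2.71 − (-3.04) = 0.33 V, with n = 1 electron transferred.
At equilibrium E = 0, so the Nernst equation gives ln K = nFE°/RT = (1)(96500)(0.33)/((8.314)(298)) = 12.85.

ln K = 12.9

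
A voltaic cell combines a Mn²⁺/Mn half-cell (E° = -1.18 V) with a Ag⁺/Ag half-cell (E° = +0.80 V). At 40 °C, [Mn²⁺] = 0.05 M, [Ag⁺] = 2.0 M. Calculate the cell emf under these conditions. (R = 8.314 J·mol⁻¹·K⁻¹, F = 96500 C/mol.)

2.04 V

The Ag⁺/Ag couple has the higher reduction potential and acts as the cathode, so E°_cell = +0.80 − (-1.18) = 1.98 V.
Balancing electrons gives n = 2; the reaction quotient is Q = [Mn²⁺]/[Ag⁺]^2 = 0.0125.
E = E° − (RT/nF) ln Q = 1.98 − (8.314×313)/(2×96500) × (-4.382) = 1.980 + 0.059 = 2.039 V.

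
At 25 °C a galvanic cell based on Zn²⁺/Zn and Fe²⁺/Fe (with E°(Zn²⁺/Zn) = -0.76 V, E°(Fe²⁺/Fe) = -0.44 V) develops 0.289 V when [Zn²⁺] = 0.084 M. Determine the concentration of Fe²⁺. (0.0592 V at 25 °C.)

From the Nernst equation, log Q = n(E° − E)/0.0592 = 2(0.32 − 0.289)/0.0592 = 1.047, so Q = 11.2.
With Q = [Zn²⁺]/[Fe²⁺] and the known concentrations, [Fe²⁺] in the denominator gives [Fe²⁺] = 0.0075 M.

0.0075 M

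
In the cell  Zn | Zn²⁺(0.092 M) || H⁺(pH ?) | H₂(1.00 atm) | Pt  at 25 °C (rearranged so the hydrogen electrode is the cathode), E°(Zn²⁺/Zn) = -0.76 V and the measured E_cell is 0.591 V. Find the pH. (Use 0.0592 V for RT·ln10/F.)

pH = 3.37

E°_cell = 0.76 V and n = 2.
log Q = n(E° − E)/0.0592 = 2×(0.76 − 0.591)/0.0592 = 5.709.
With Q = [Zn²⁺]·P(H₂) / [H⁺]^2, solving for [H⁺] gives log[H⁺] = -3.373, so pH = 3.37.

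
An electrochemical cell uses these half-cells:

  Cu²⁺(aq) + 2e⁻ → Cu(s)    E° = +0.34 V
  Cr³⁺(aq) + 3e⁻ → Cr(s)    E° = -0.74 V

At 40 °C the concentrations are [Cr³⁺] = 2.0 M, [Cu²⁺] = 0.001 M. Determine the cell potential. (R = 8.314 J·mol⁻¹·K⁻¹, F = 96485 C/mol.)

0.981 V

The Cu²⁺/Cu couple has the higher reduction potential and acts as the cathode, so E°_cell = +0.34 − (-0.74) = 1.08 V.
Balancing electrons gives n = 6; the reaction quotient is Q = [Cr³⁺]^2/[Cu²⁺]^3 = 4 × 10^9.
E = E° − (RT/nF) ln Q = 1.08 − (8.314×313)/(6×96485) × (22.110) = 1.080 − 0.099 = 0.981 V.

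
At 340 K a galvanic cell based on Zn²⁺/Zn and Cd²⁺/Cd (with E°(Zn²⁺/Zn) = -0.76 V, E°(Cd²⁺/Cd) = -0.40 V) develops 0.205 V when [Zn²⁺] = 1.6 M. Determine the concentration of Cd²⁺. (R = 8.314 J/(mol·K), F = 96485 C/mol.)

From the Nernst equation, ln Q = nF(E° − E)/RT = 2×96485×(0.36 − 0.205)/(8.314×340) = 10.581, so Q = 3.94 × 10^4.
With Q = [Zn²⁺]/[Cd²⁺] and the known concentrations, [Cd²⁺] in the denominator gives [Cd²⁺] = 4.1 × 10^-5 M.

4.1 × 10^-5 M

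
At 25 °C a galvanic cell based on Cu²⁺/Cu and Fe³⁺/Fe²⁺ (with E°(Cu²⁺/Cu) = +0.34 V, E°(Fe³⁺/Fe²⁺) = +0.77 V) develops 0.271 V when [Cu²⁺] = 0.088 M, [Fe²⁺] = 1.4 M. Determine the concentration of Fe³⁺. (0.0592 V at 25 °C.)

8.6 × 10^-4 M

From the Nernst equation, log Q = n(E° − E)/0.0592 = 2(0.43 − 0.271)/0.0592 = 5.372, so Q = 2.35 × 10^5.
With Q = [Cu²⁺]·[Fe²⁺]^2/[Fe³⁺]^2 and the known concentrations, [Fe³⁺]^2 in the denominator gives [Fe³⁺] = 8.6 × 10^-4 M.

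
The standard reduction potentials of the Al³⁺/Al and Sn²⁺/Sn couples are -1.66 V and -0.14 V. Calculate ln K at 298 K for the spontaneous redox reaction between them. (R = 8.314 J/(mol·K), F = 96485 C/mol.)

E°_cell = -0.14 − (-1.66) = 1.52 V, with n = 6 electrons transferred.
At equilibrium E = 0, so the Nernst equation gives ln K = nFE°/RT = (6)(96485)(1.52)/((8.314)(298)) = 355.16.

ln K = 355.2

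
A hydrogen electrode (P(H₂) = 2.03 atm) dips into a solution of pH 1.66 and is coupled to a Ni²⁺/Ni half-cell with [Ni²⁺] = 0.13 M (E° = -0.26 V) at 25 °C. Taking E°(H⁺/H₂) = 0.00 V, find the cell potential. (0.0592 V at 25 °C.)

0.18 V

The hydrogen couple is the cathode, so E°_cell = 0.26 V; n = 2.
[H⁺] = 10^(−1.66) = 0.022 M, and Q = [Ni²⁺]·P(H₂) / [H⁺]^2 = 551.
E = E° − (0.0592/2) log Q = 0.26 − (0.0592/2)(2.741) = 0.179 V.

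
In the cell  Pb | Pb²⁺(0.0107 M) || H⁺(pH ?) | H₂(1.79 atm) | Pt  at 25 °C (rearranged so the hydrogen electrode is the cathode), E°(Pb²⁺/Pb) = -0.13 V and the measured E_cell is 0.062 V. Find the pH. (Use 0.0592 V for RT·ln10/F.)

pH = 2.01

E°_cell = 0.13 V and n = 2.
log Q = n(E° − E)/0.0592 = 2×(0.13 − 0.062)/0.0592 = 2.297.
With Q = [Pb²⁺]·P(H₂) / [H⁺]^2, solving for [H⁺] gives log[H⁺] = -2.008, so pH = 2.01.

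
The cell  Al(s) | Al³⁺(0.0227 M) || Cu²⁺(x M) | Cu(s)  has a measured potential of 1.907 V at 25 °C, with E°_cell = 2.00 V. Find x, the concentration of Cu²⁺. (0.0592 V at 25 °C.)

5.8 × 10^-5 M

From the Nernst equation, log Q = n(E° − E)/0.0592 = 6(2.00 − 1.907)/0.0592 = 9.426, so Q = 2.66 × 10^9.
With Q = [Al³⁺]^2/[Cu²⁺]^3 and the known concentrations, [Cu²⁺]^3 in the denominator gives [Cu²⁺] = 5.8 × 10^-5 M.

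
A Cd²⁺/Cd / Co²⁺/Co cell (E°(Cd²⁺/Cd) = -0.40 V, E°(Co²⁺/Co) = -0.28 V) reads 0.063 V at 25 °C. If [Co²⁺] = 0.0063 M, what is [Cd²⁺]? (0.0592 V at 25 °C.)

0.53 M

From the Nernst equation, log Q = n(E° − E)/0.0592 = 2(0.12 − 0.063)/0.0592 = 1.926, so Q = 84.3.
With Q = [Cd²⁺]/[Co²⁺] and the known concentrations, [Cd²⁺] in the numerator gives [Cd²⁺] = 0.53 M.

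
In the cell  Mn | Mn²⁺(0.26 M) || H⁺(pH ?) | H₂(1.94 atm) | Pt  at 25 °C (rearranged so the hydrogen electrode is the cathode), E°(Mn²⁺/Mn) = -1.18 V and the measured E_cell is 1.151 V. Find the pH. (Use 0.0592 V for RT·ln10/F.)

pH = 0.64

E°_cell = 1.18 V and n = 2.
log Q = n(E° − E)/0.0592 = 2×(1.18 − 1.151)/0.0592 = 0.980.
With Q = [Mn²⁺]·P(H₂) / [H⁺]^2, solving for [H⁺] gives log[H⁺] = -0.638, so pH = 0.64.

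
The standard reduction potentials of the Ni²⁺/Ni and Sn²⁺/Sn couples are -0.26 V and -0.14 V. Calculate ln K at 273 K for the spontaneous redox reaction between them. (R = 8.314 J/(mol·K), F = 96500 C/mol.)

E°_cell = -0.14 − (-0.26) = 0.12 V, with n = 2 electrons transferred.
At equilibrium E = 0, so the Nernst equation gives ln K = nFE°/RT = (2)(96500)(0.12)/((8.314)(273)) = 10.20.

ln K = 10.2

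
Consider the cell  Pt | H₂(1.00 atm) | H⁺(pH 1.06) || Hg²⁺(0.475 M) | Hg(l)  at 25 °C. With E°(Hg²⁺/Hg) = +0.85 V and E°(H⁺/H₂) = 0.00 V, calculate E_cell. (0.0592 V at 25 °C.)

The Hg²⁺/Hg couple is the cathode, so E°_cell = 0.85 V; n = 2.
[H⁺] = 10^(−1.06) = 0.087 M, and Q = [H⁺]^2 / ([Hg²⁺]·P(H₂)) = 0.0160.
E = E° − (0.0592/2) log Q = 0.85 − (0.0592/2)(-1.797) = 0.903 V.

0.90 V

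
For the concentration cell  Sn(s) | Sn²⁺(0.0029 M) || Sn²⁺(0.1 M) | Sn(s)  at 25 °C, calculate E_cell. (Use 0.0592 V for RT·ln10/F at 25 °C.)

0.046 V

Both half-cells are Sn²⁺/Sn, so E°_cell = 0. The concentrated side is the cathode; the cell reaction moves Sn²⁺ from high to low concentration with n = 2.
Q = [Sn²⁺]_dilute/[Sn²⁺]_conc = 0.0029/0.1 = 0.0290.
E = 0 − (0.0592/2) log Q = −(0.0592/2)(-1.538) = 0.0455 V.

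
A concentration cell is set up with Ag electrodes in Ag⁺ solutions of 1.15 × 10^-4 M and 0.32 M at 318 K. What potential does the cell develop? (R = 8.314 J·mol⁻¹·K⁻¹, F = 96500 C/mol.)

Both half-cells are Ag⁺/Ag, so E°_cell = 0. The concentrated side is the cathode; the cell reaction moves Ag⁺ from high to low concentration with n = 1.
Q = [Ag⁺]_dilute/[Ag⁺]_conc = 1.15 × 10^-4/0.32 = 3.59 × 10^-4.
E = 0 − (RT/nF) ln Q = −((8.314×318)/(1×96500))(-7.931) = 0.2173 V.

0.22 V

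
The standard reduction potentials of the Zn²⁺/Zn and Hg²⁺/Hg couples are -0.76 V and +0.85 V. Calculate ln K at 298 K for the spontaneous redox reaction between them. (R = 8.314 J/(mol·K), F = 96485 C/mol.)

E°_cell = +0.85 − (-0.76) = 1.61 V, with n = 2 electrons transferred.
At equilibrium E = 0, so the Nernst equation gives ln K = nFE°/RT = (2)(96485)(1.61)/((8.314)(298)) = 125.40.

ln K = 125.4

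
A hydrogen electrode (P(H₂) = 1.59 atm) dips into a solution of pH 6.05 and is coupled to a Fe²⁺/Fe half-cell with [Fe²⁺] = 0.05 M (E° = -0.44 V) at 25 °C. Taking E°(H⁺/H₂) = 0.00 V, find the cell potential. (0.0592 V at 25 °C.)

0.11 V

The hydrogen couple is the cathode, so E°_cell = 0.44 V; n = 2.
[H⁺] = 10^(−6.05) = 8.9 × 10^-7 M, and Q = [Fe²⁺]·P(H₂) / [H⁺]^2 = 1 × 10^11.
E = E° − (0.0592/2) log Q = 0.44 − (0.0592/2)(11.000) = 0.114 V.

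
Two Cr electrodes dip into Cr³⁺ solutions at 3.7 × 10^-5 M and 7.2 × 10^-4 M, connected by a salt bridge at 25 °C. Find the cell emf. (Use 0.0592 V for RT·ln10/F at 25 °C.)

Both half-cells are Cr³⁺/Cr, so E°_cell = 0. The concentrated side is the cathode; the cell reaction moves Cr³⁺ from high to low concentration with n = 3.
Q = [Cr³⁺]_dilute/[Cr³⁺]_conc = 3.7 × 10^-5/7.2 × 10^-4 = 0.0514.
E = 0 − (0.0592/3) log Q = −(0.0592/3)(-1.289) = 0.0254 V.

0.025 V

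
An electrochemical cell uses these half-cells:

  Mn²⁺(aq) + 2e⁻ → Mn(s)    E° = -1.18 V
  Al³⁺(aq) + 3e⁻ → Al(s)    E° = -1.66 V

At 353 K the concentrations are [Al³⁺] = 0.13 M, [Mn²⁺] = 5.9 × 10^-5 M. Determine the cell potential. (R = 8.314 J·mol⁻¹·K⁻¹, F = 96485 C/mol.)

0.353 V

The Mn²⁺/Mn couple has the higher reduction potential and acts as the cathode, so E°_cell = -1.18 − (-1.66) = 0.48 V.
Balancing electrons gives n = 6; the reaction quotient is Q = [Al³⁺]^2/[Mn²⁺]^3 = 8.23 × 10^10.
E = E° − (RT/nF) ln Q = 0.48 − (8.314×353)/(6×96485) × (25.133) = 0.480 − 0.127 = 0.353 V.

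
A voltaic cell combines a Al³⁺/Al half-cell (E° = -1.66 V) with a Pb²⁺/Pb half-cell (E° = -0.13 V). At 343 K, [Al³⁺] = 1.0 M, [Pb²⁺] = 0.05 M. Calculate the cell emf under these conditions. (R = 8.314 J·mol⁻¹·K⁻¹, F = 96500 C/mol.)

1.49 V

The Pb²⁺/Pb couple has the higher reduction potential and acts as the cathode, so E°_cell = -0.13 − (-1.66) = 1.53 V.
Balancing electrons gives n = 6; the reaction quotient is Q = [Al³⁺]^2/[Pb²⁺]^3 = 8000.
E = E° − (RT/nF) ln Q = 1.53 − (8.314×343)/(6×96500) × (8.987) = 1.530 − 0.044 = 1.486 V.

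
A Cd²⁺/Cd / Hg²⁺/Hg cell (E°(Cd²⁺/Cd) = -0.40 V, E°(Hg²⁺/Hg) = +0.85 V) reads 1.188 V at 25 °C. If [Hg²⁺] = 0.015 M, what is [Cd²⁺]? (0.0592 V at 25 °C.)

From the Nernst equation, log Q = n(E° − E)/0.0592 = 2(1.25 − 1.188)/0.0592 = 2.095, so Q = 124.
With Q = [Cd²⁺]/[Hg²⁺] and the known concentrations, [Cd²⁺] in the numerator gives [Cd²⁺] = 1.9 M.

1.9 M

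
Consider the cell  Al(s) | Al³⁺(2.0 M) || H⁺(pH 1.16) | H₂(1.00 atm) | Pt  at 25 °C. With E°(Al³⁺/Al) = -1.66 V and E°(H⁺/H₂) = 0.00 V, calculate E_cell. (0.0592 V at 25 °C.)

1.59 V

The hydrogen couple is the cathode, so E°_cell = 1.66 V; n = 6.
[H⁺] = 10^(−1.16) = 0.069 M, and Q = [Al³⁺]^2·P(H₂)^3 / [H⁺]^6 = 3.65 × 10^7.
E = E° − (0.0592/6) log Q = 1.66 − (0.0592/6)(7.562) = 1.585 V.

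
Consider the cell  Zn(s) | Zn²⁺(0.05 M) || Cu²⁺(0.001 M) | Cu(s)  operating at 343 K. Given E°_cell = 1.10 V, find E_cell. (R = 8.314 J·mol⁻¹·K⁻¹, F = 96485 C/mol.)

Balancing electrons gives n = 2; the reaction quotient is Q = [Zn²⁺]/[Cu²⁺] = 50.0.
E = E° − (RT/nF) ln Q = 1.10 − (8.314×343)/(2×96485) × (3.912) = 1.100 − 0.058 = 1.042 V.

1.04 V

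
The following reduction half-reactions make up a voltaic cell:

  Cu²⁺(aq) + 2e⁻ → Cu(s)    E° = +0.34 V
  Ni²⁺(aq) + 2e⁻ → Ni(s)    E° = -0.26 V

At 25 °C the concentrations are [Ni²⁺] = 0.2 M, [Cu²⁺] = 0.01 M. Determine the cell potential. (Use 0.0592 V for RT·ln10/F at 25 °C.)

0.561 V

The Cu²⁺/Cu couple has the higher reduction potential and acts as the cathode, so E°_cell = +0.34 − (-0.26) = 0.60 V.
Balancing electrons gives n = 2; the reaction quotient is Q = [Ni²⁺]/[Cu²⁺] = 20.0.
At 25 °C, E = E° − (0.0592/n) log Q = 0.60 − (0.0592/2)(1.301) = 0.600 − 0.039 = 0.561 V.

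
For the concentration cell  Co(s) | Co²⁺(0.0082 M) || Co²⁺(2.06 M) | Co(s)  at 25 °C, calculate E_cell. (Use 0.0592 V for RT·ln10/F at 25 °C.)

0.071 V

Both half-cells are Co²⁺/Co, so E°_cell = 0. The concentrated side is the cathode; the cell reaction moves Co²⁺ from high to low concentration with n = 2.
Q = [Co²⁺]_dilute/[Co²⁺]_conc = 0.0082/2.06 = 0.00398.
E = 0 − (0.0592/2) log Q = −(0.0592/2)(-2.400) = 0.0710 V.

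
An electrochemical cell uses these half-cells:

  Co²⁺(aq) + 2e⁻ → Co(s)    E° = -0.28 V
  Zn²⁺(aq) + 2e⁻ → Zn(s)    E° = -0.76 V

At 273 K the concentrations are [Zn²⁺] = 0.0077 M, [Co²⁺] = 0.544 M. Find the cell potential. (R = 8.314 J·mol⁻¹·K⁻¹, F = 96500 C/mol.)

0.530 V

The Co²⁺/Co couple has the higher reduction potential and acts as the cathode, so E°_cell = -0.28 − (-0.76) = 0.48 V.
Balancing electrons gives n = 2; the reaction quotient is Q = [Zn²⁺]/[Co²⁺] = 0.0142.
E = E° − (RT/nF) ln Q = 0.48 − (8.314×273)/(2×96500) × (-4.258) = 0.480 + 0.050 = 0.530 V.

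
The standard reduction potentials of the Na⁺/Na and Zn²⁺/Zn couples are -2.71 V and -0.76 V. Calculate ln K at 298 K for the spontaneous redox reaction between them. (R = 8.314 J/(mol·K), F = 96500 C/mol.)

E°_cell = -0.76 − (-2.71) = 1.95 V, with n = 2 electrons transferred.
At equilibrium E = 0, so the Nernst equation gives ln K = nFE°/RT = (2)(96500)(1.95)/((8.314)(298)) = 151.90.

ln K = 151.9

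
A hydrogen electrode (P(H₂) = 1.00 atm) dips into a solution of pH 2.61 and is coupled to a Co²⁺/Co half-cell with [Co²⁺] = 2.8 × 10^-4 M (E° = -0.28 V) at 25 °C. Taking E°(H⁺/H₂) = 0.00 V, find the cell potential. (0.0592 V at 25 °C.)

The hydrogen couple is the cathode, so E°_cell = 0.28 V; n = 2.
[H⁺] = 10^(−2.61) = 0.0025 M, and Q = [Co²⁺]·P(H₂) / [H⁺]^2 = 46.5.
E = E° − (0.0592/2) log Q = 0.28 − (0.0592/2)(1.667) = 0.231 V.

0.23 V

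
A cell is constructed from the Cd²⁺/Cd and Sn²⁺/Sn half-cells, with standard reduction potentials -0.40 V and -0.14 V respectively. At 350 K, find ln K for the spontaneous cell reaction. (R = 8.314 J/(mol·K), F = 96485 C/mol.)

E°_cell = -0.14 − (-0.40) = 0.26 V, with n = 2 electrons transferred.
At equilibrium E = 0, so the Nernst equation gives ln K = nFE°/RT = (2)(96485)(0.26)/((8.314)(350)) = 17.24.

ln K = 17.2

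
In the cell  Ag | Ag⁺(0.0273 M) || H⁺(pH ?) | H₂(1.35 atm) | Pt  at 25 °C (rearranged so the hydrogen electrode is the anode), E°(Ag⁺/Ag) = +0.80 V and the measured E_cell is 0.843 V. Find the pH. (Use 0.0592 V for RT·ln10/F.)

pH = 2.23

E°_cell = 0.80 V and n = 2.
log Q = n(E° − E)/0.0592 = 2×(0.80 − 0.843)/0.0592 = -1.453.
With Q = [H⁺]^2 / ([Ag⁺]^2·P(H₂)), solving for [H⁺] gives log[H⁺] = -2.225, so pH = 2.23.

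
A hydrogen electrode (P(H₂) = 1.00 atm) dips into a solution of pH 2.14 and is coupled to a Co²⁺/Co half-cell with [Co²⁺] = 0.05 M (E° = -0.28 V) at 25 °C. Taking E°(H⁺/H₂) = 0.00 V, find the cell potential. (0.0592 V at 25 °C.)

0.19 V

The hydrogen couple is the cathode, so E°_cell = 0.28 V; n = 2.
[H⁺] = 10^(−2.14) = 0.0072 M, and Q = [Co²⁺]·P(H₂) / [H⁺]^2 = 953.
E = E° − (0.0592/2) log Q = 0.28 − (0.0592/2)(2.979) = 0.192 V.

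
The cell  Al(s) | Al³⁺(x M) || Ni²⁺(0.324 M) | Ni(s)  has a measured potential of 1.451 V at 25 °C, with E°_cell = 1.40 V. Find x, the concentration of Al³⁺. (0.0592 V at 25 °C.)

From the Nernst equation, log Q = n(E° − E)/0.0592 = 6(1.40 − 1.451)/0.0592 = -5.169, so Q = 6.78 × 10^-6.
With Q = [Al³⁺]^2/[Ni²⁺]^3 and the known concentrations, [Al³⁺]^2 in the numerator gives [Al³⁺] = 4.8 × 10^-4 M.

4.8 × 10^-4 M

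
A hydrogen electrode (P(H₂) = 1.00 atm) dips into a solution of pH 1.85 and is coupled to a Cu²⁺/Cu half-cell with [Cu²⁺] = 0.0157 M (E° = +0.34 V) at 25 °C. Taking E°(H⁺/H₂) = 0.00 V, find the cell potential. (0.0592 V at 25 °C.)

The Cu²⁺/Cu couple is the cathode, so E°_cell = 0.34 V; n = 2.
[H⁺] = 10^(−1.85) = 0.014 M, and Q = [H⁺]^2 / ([Cu²⁺]·P(H₂)) = 0.0127.
E = E° − (0.0592/2) log Q = 0.34 − (0.0592/2)(-1.896) = 0.396 V.

0.40 V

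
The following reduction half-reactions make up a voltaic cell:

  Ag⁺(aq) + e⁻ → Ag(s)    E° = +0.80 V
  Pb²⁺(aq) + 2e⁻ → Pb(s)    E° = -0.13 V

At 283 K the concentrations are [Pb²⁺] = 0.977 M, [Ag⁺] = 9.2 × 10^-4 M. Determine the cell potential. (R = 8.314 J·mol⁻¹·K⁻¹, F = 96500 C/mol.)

0.760 V

The Ag⁺/Ag couple has the higher reduction potential and acts as the cathode, so E°_cell = +0.80 − (-0.13) = 0.93 V.
Balancing electrons gives n = 2; the reaction quotient is Q = [Pb²⁺]/[Ag⁺]^2 = 1.15 × 10^6.
E = E° − (RT/nF) ln Q = 0.93 − (8.314×283)/(2×96500) × (13.959) = 0.930 − 0.170 = 0.760 V.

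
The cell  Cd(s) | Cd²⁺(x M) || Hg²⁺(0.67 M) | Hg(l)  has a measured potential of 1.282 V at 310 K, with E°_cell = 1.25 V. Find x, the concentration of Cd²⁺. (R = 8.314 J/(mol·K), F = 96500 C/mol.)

From the Nernst equation, ln Q = nF(E° − E)/RT = 2×96500×(1.25 − 1.282)/(8.314×310) = -2.396, so Q = 0.0911.
With Q = [Cd²⁺]/[Hg²⁺] and the known concentrations, [Cd²⁺] in the numerator gives [Cd²⁺] = 0.061 M.

0.061 M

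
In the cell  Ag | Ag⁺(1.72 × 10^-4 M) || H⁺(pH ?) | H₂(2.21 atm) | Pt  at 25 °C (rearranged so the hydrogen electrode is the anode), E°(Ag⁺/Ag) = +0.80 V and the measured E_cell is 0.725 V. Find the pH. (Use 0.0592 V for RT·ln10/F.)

E°_cell = 0.80 V and n = 2.
log Q = n(E° − E)/0.0592 = 2×(0.80 − 0.725)/0.0592 = 2.534.
With Q = [H⁺]^2 / ([Ag⁺]^2·P(H₂)), solving for [H⁺] gives log[H⁺] = -2.325, so pH = 2.33.

pH = 2.33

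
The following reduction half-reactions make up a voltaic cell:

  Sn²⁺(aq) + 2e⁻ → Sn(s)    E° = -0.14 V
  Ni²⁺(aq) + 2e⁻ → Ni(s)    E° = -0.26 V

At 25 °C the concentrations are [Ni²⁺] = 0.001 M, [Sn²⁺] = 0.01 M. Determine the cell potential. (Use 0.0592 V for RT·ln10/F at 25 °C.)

0.150 V

The Sn²⁺/Sn couple has the higher reduction potential and acts as the cathode, so E°_cell = -0.14 − (-0.26) = 0.12 V.
Balancing electrons gives n = 2; the reaction quotient is Q = [Ni²⁺]/[Sn²⁺] = 0.100.
At 25 °C, E = E° − (0.0592/n) log Q = 0.12 − (0.0592/2)(-1.000) = 0.120 + 0.030 = 0.150 V.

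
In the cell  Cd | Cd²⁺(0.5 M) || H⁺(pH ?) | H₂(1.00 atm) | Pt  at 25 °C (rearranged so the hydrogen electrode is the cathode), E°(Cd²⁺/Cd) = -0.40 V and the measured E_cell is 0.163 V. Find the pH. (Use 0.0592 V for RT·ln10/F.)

E°_cell = 0.40 V and n = 2.
log Q = n(E° − E)/0.0592 = 2×(0.40 − 0.163)/0.0592 = 8.007.
With Q = [Cd²⁺]·P(H₂) / [H⁺]^2, solving for [H⁺] gives log[H⁺] = -4.154, so pH = 4.15.

pH = 4.15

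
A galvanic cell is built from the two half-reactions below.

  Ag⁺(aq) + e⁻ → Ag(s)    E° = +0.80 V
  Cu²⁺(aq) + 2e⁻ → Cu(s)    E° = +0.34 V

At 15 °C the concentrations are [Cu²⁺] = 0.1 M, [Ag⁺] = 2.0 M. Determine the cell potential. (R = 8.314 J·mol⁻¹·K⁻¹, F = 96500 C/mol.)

0.506 V

The Ag⁺/Ag couple has the higher reduction potential and acts as the cathode, so E°_cell = +0.80 − (+0.34) = 0.46 V.
Balancing electrons gives n = 2; the reaction quotient is Q = [Cu²⁺]/[Ag⁺]^2 = 0.0250.
E = E° − (RT/nF) ln Q = 0.46 − (8.314×288)/(2×96500) × (-3.689) = 0.460 + 0.046 = 0.506 V.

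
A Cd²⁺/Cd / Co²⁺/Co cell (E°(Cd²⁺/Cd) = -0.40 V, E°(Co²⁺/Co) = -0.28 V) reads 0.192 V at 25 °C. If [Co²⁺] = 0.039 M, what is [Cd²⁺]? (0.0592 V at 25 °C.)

From the Nernst equation, log Q = n(E° − E)/0.0592 = 2(0.12 − 0.192)/0.0592 = -2.432, so Q = 0.00369.
With Q = [Cd²⁺]/[Co²⁺] and the known concentrations, [Cd²⁺] in the numerator gives [Cd²⁺] = 1.4 × 10^-4 M.

1.4 × 10^-4 M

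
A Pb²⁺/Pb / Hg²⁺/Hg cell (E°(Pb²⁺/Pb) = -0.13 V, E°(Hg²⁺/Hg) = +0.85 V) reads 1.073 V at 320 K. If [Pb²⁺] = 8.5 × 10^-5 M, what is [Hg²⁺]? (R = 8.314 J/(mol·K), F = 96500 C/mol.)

0.072 M

From the Nernst equation, ln Q = nF(E° − E)/RT = 2×96500×(0.98 − 1.073)/(8.314×320) = -6.747, so Q = 0.00117.
With Q = [Pb²⁺]/[Hg²⁺] and the known concentrations, [Hg²⁺] in the denominator gives [Hg²⁺] = 0.072 M.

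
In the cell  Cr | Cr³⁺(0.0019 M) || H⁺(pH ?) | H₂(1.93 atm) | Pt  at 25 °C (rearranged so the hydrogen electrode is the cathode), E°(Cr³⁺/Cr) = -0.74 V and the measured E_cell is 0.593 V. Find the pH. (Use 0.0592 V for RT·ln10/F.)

pH = 3.25

E°_cell = 0.74 V and n = 6.
log Q = n(E° − E)/0.0592 = 6×(0.74 − 0.593)/0.0592 = 14.899.
With Q = [Cr³⁺]^2·P(H₂)^3 / [H⁺]^6, solving for [H⁺] gives log[H⁺] = -3.247, so pH = 3.25.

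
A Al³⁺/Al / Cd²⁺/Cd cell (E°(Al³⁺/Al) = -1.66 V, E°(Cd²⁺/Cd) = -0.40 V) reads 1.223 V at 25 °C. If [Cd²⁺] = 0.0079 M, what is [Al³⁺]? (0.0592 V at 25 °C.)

0.053 M

From the Nernst equation, log Q = n(E° − E)/0.0592 = 6(1.26 − 1.223)/0.0592 = 3.750, so Q = 5620.
With Q = [Al³⁺]^2/[Cd²⁺]^3 and the known concentrations, [Al³⁺]^2 in the numerator gives [Al³⁺] = 0.053 M.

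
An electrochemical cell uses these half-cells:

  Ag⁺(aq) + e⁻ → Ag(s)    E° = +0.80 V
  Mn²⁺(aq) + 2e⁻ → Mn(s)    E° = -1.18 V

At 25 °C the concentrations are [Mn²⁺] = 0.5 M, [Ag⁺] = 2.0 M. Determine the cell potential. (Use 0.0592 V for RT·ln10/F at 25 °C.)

2.01 V

The Ag⁺/Ag couple has the higher reduction potential and acts as the cathode, so E°_cell = +0.80 − (-1.18) = 1.98 V.
Balancing electrons gives n = 2; the reaction quotient is Q = [Mn²⁺]/[Ag⁺]^2 = 0.125.
At 25 °C, E = E° − (0.0592/n) log Q = 1.98 − (0.0592/2)(-0.903) = 1.980 + 0.027 = 2.007 V.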